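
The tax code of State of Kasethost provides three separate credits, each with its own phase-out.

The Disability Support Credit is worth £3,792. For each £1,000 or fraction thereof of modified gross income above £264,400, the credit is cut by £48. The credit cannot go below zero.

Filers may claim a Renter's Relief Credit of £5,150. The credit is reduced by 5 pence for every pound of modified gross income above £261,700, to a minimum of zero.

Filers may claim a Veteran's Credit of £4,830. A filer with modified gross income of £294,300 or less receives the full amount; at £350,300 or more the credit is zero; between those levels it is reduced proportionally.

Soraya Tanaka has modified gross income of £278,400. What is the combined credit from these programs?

£12,265

Disability Support Credit: income exceeds £264,400 by £14,000, which is 14 full-or-partial £1,000 increments; reduction = 14 × £48 = £672, leaving £3,120.
Renter's Relief Credit: 5% of the £16,700 excess over £261,700 is £835; credit = £5,150 − £835 = £4,315.
Veteran's Credit: £278,400 is at or below the £294,300 threshold, so the full £4,830 applies.
Total: £3,120 + £4,315 + £4,830 = £12,265.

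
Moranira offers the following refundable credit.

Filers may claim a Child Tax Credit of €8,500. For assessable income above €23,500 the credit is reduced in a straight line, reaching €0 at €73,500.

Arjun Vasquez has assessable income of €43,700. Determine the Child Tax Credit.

€5,066

Child Tax Credit: €43,700 is €20,200 into a €50,000 phase-out range, leaving 29,800/50,000 of the credit: €8,500 × 29,800/50,000 = €5,066.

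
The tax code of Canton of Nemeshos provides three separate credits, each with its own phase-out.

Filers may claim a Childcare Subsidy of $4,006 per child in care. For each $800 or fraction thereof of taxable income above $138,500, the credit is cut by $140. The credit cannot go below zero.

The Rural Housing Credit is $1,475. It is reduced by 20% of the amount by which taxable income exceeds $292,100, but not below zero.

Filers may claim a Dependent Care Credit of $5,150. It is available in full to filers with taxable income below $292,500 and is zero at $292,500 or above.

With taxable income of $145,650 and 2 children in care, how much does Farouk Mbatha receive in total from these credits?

$13,377

Childcare Subsidy: base = 2 × $4,006 = $8,012. income exceeds $138,500 by $7,150, which is 9 full-or-partial $800 increments; reduction = 9 × $140 = $1,260, leaving $6,752.
Rural Housing Credit: $145,650 is at or below the $292,100 threshold, so the full $1,475 applies.
Dependent Care Credit: $145,650 is below the $292,500 cutoff, so the full $5,150 applies.
Total: $6,752 + $1,475 + $5,150 = $13,377.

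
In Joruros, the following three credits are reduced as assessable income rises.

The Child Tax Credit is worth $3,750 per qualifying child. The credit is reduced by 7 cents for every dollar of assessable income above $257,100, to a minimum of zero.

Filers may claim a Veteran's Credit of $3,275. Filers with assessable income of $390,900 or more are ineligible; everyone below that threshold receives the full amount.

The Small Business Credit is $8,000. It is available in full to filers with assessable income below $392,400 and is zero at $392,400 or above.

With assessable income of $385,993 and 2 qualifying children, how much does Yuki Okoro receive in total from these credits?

$11,275

Child Tax Credit: base = 2 × $3,750 = $7,500. 7% of the $128,893 excess over $257,100 is $9,022.51 ≥ base, so the credit is $0.
Veteran's Credit: $385,993 is below the $390,900 cutoff, so the full $3,275 applies.
Small Business Credit: $385,993 is below the $392,400 cutoff, so the full $8,000 applies.
Total: $0 + $3,275 + $8,000 = $11,275.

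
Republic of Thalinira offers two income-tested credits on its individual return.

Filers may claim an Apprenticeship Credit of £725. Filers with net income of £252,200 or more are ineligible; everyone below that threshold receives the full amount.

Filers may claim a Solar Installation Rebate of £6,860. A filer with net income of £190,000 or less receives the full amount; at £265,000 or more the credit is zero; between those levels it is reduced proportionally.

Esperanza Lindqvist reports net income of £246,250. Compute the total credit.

£2,440

Apprenticeship Credit: £246,250 is below the £252,200 cutoff, so the full £725 applies.
Solar Installation Rebate: £246,250 is £56,250 into a £75,000 phase-out range, leaving 18,750/75,000 of the credit: £6,860 × 18,750/75,000 = £1,715.
Total: £725 + £1,715 = £2,440.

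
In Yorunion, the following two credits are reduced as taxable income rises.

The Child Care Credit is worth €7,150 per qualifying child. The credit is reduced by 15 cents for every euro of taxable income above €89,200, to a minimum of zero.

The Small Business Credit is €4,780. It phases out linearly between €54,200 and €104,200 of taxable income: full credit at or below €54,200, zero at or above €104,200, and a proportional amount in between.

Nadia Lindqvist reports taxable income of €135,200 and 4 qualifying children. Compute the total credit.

Child Care Credit: base = 4 × €7,150 = €28,600. 15% of the €46,000 excess over €89,200 is €6,900; credit = €28,600 − €6,900 = €21,700.
Small Business Credit: €135,200 is at or above €104,200, so the credit is €0.
Total: €21,700 + €0 = €21,700.

€21,700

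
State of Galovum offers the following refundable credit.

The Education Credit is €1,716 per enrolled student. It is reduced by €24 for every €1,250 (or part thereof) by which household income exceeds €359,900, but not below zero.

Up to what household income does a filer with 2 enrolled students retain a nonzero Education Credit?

Full credit = 2 × €1,716 = €3,432.
After 142 increments the reduction is 142 × €24 = €3,408, leaving €24; one more increment wipes it out. Increment 142 ends at excess 142 × €1,250 = €177,500, so the highest qualifying income is €359,900 + €177,500 = €537,400.

€537,400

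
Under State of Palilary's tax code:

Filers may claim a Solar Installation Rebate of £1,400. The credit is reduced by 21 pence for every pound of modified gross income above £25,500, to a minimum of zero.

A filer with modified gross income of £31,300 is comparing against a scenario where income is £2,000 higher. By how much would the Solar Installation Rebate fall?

£182

At £31,300 — 21% of the £5,800 excess over £25,500 is £1,218; credit = £1,400 − £1,218 = £182.
At £33,300 — 21% of the £7,800 excess over £25,500 is £1,638 ≥ base, so the credit is £0.
Lost: £182 − £0 = £182.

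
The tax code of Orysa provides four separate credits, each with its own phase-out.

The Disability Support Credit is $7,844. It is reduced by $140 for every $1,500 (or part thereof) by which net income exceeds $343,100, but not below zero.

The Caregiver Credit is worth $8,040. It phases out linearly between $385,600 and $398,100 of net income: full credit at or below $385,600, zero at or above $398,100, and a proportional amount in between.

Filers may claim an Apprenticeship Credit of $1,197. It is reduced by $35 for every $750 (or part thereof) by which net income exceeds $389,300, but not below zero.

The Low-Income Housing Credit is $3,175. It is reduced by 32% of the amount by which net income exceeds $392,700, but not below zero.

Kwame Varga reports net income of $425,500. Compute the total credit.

$144

Disability Support Credit: income exceeds $343,100 by $82,400, which is 55 full-or-partial $1,500 increments; reduction = 55 × $140 = $7,700, leaving $144.
Caregiver Credit: $425,500 is at or above $398,100, so the credit is $0.
Apprenticeship Credit: income exceeds $389,300 by $36,200 → 49 increments × $35 = $1,715 ≥ base, so the credit is $0.
Low-Income Housing Credit: 32% of the $32,800 excess over $392,700 is $10,496 ≥ base, so the credit is $0.
Total: $144 + $0 + $0 + $0 = $144.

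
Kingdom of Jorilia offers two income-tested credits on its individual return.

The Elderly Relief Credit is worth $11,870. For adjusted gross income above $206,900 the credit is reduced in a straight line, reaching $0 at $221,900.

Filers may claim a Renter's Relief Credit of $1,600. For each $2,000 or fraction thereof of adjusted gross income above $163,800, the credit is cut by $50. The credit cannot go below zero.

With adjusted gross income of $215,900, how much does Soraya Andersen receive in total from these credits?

$4,998

Elderly Relief Credit: $215,900 is $9,000 into a $15,000 phase-out range, leaving 6,000/15,000 of the credit: $11,870 × 6,000/15,000 = $4,748.
Renter's Relief Credit: income exceeds $163,800 by $52,100, which is 27 full-or-partial $2,000 increments; reduction = 27 × $50 = $1,350, leaving $250.
Total: $4,748 + $250 = $4,998.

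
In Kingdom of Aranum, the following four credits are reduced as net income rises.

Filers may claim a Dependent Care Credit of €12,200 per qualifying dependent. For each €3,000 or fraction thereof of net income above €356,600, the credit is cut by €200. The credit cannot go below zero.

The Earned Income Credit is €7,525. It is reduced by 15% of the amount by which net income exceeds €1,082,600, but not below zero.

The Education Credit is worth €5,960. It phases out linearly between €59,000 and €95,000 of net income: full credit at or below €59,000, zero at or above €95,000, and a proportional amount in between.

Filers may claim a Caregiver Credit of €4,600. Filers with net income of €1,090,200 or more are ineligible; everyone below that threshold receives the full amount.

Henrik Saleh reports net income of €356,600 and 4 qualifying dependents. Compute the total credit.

Dependent Care Credit: base = 4 × €12,200 = €48,800. €356,600 is at or below the €356,600 threshold, so the full €48,800 applies.
Earned Income Credit: €356,600 is at or below the €1,082,600 threshold, so the full €7,525 applies.
Education Credit: €356,600 is at or above €95,000, so the credit is €0.
Caregiver Credit: €356,600 is below the €1,090,200 cutoff, so the full €4,600 applies.
Total: €48,800 + €7,525 + €0 + €4,600 = €60,925.

€60,925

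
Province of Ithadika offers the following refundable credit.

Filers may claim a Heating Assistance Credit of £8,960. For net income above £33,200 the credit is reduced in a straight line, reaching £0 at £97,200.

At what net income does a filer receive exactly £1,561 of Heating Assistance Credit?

£1,561 is 1,561/8,960 of the full £8,960, so 7,399/8,960 of the £64,000 range has been used: income = £33,200 + £64,000 × 7,399/8,960 = £86,050.

£86,050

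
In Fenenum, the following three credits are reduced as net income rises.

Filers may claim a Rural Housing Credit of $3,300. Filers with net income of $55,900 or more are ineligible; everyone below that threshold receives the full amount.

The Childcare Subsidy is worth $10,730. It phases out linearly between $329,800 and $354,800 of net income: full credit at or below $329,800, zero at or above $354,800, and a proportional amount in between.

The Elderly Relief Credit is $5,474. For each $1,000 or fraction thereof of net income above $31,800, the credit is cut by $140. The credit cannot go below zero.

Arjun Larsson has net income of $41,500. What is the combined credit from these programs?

Rural Housing Credit: $41,500 is below the $55,900 cutoff, so the full $3,300 applies.
Childcare Subsidy: $41,500 is at or below the $329,800 threshold, so the full $10,730 applies.
Elderly Relief Credit: income exceeds $31,800 by $9,700, which is 10 full-or-partial $1,000 increments; reduction = 10 × $140 = $1,400, leaving $4,074.
Total: $3,300 + $10,730 + $4,074 = $18,104.

$18,104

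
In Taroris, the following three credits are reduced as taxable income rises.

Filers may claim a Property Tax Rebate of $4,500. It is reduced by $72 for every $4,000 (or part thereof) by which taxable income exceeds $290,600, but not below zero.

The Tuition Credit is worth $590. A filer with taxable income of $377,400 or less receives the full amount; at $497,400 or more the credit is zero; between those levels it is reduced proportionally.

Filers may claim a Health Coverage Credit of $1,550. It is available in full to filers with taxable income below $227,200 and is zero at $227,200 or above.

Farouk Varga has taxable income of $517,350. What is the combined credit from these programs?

Property Tax Rebate: income exceeds $290,600 by $226,750, which is 57 full-or-partial $4,000 increments; reduction = 57 × $72 = $4,104, leaving $396.
Tuition Credit: $517,350 is at or above $497,400, so the credit is $0.
Health Coverage Credit: $517,350 meets or exceeds the $227,200 cutoff, so the credit is $0.
Total: $396 + $0 + $0 = $396.

$396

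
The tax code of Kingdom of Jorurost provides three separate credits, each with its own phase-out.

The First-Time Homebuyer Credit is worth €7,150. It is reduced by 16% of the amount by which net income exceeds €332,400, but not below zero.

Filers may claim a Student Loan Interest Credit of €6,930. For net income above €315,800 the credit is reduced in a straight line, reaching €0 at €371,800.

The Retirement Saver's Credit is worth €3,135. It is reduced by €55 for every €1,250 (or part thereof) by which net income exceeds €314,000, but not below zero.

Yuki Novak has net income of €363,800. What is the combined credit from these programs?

€4,051

First-Time Homebuyer Credit: 16% of the €31,400 excess over €332,400 is €5,024; credit = €7,150 − €5,024 = €2,126.
Student Loan Interest Credit: €363,800 is €48,000 into a €56,000 phase-out range, leaving 8,000/56,000 of the credit: €6,930 × 8,000/56,000 = €990.
Retirement Saver's Credit: income exceeds €314,000 by €49,800, which is 40 full-or-partial €1,250 increments; reduction = 40 × €55 = €2,200, leaving €935.
Total: €2,126 + €990 + €935 = €4,051.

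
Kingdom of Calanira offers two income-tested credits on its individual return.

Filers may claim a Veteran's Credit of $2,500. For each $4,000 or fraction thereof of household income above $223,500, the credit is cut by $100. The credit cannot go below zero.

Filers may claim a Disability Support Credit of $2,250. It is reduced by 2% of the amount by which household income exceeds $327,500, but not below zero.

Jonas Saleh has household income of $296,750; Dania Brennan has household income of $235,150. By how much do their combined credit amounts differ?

Jonas ($296,750): Veteran's Credit: income exceeds $223,500 by $73,250, which is 19 full-or-partial $4,000 increments; reduction = 19 × $100 = $1,900, leaving $600. Disability Support Credit: $296,750 is at or below the $327,500 threshold, so the full $2,250 applies. total $600 + $2,250 = $2,850
Dania ($235,150): Veteran's Credit: income exceeds $223,500 by $11,650, which is 3 full-or-partial $4,000 increments; reduction = 3 × $100 = $300, leaving $2,200. Disability Support Credit: $235,150 is at or below the $327,500 threshold, so the full $2,250 applies. total $2,200 + $2,250 = $4,450
Difference: |$2,850 − $4,450| = $1,600.

$1,600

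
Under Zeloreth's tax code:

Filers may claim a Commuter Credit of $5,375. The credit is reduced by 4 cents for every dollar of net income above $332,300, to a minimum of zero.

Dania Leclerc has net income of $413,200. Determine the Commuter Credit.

$2,139

Commuter Credit: 4% of the $80,900 excess over $332,300 is $3,236; credit = $5,375 − $3,236 = $2,139.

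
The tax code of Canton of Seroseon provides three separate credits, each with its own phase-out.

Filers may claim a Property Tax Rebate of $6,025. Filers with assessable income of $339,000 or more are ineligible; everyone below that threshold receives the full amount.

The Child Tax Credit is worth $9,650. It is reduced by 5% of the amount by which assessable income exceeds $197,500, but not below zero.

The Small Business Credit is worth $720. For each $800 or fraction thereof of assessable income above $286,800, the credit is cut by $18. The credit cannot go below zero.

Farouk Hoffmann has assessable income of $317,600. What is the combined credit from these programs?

$9,688

Property Tax Rebate: $317,600 is below the $339,000 cutoff, so the full $6,025 applies.
Child Tax Credit: 5% of the $120,100 excess over $197,500 is $6,005; credit = $9,650 − $6,005 = $3,645.
Small Business Credit: income exceeds $286,800 by $30,800, which is 39 full-or-partial $800 increments; reduction = 39 × $18 = $702, leaving $18.
Total: $6,025 + $3,645 + $18 = $9,688.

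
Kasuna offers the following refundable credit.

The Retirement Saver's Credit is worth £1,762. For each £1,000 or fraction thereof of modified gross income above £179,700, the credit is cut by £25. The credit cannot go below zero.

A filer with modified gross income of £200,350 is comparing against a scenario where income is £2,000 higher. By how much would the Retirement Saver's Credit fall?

At £200,350 — income exceeds £179,700 by £20,650, which is 21 full-or-partial £1,000 increments; reduction = 21 × £25 = £525, leaving £1,237.
At £202,350 — income exceeds £179,700 by £22,650, which is 23 full-or-partial £1,000 increments; reduction = 23 × £25 = £575, leaving £1,187.
Lost: £1,237 − £1,187 = £50.

£50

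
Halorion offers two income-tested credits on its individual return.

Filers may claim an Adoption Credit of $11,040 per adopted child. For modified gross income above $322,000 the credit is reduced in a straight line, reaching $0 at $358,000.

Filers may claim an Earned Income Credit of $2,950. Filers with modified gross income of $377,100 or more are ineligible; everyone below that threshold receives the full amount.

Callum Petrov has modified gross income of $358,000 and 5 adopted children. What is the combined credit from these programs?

Adoption Credit: base = 5 × $11,040 = $55,200. $358,000 is at or above $358,000, so the credit is $0.
Earned Income Credit: $358,000 is below the $377,100 cutoff, so the full $2,950 applies.
Total: $0 + $2,950 = $2,950.

$2,950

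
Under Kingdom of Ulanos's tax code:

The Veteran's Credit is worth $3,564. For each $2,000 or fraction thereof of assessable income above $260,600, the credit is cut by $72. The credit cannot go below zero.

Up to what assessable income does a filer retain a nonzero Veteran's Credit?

$358,600

After 49 increments the reduction is 49 × $72 = $3,528, leaving $36; one more increment wipes it out. Increment 49 ends at excess 49 × $2,000 = $98,000, so the highest qualifying income is $260,600 + $98,000 = $358,600.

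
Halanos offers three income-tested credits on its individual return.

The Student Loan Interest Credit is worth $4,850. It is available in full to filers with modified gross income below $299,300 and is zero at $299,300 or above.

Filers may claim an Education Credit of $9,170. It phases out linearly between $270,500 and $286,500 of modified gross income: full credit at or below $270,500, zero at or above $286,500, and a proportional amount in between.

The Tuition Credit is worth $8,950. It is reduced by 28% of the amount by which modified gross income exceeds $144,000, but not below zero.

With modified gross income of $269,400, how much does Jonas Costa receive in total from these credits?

$14,020

Student Loan Interest Credit: $269,400 is below the $299,300 cutoff, so the full $4,850 applies.
Education Credit: $269,400 is at or below the $270,500 threshold, so the full $9,170 applies.
Tuition Credit: 28% of the $125,400 excess over $144,000 is $35,112 ≥ base, so the credit is $0.
Total: $4,850 + $9,170 + $0 = $14,020.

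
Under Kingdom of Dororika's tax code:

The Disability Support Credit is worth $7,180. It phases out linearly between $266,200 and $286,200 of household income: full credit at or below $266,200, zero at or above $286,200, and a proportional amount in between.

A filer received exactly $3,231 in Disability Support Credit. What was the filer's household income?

$277,200

$3,231 is 3,231/7,180 of the full $7,180, so 3,949/7,180 of the $20,000 range has been used: income = $266,200 + $20,000 × 3,949/7,180 = $277,200.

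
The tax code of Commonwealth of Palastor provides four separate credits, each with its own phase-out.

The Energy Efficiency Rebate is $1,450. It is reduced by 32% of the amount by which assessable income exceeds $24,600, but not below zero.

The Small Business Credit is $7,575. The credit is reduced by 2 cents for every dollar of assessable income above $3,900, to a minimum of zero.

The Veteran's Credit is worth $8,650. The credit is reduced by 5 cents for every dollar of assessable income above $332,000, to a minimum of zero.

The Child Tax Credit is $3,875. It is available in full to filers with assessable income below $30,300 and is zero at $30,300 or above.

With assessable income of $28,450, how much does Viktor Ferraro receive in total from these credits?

Energy Efficiency Rebate: 32% of the $3,850 excess over $24,600 is $1,232; credit = $1,450 − $1,232 = $218.
Small Business Credit: 2% of the $24,550 excess over $3,900 is $491; credit = $7,575 − $491 = $7,084.
Veteran's Credit: $28,450 is at or below the $332,000 threshold, so the full $8,650 applies.
Child Tax Credit: $28,450 is below the $30,300 cutoff, so the full $3,875 applies.
Total: $218 + $7,084 + $8,650 + $3,875 = $19,827.

$19,827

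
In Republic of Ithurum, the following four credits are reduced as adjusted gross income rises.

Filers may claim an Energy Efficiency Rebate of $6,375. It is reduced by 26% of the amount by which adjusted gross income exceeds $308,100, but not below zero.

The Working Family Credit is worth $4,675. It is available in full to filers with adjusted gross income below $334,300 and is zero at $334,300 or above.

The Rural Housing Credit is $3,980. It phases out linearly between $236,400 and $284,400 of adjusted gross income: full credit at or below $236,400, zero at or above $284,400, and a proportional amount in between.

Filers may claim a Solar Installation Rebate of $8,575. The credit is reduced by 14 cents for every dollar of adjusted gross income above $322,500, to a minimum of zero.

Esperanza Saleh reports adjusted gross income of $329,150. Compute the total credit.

$13,221

Energy Efficiency Rebate: 26% of the $21,050 excess over $308,100 is $5,473; credit = $6,375 − $5,473 = $902.
Working Family Credit: $329,150 is below the $334,300 cutoff, so the full $4,675 applies.
Rural Housing Credit: $329,150 is at or above $284,400, so the credit is $0.
Solar Installation Rebate: 14% of the $6,650 excess over $322,500 is $931; credit = $8,575 − $931 = $7,644.
Total: $902 + $4,675 + $0 + $7,644 = $13,221.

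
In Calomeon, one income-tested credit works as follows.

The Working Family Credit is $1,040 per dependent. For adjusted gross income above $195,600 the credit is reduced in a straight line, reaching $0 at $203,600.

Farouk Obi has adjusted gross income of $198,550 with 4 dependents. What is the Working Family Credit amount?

$2,626

Working Family Credit: base = 4 × $1,040 = $4,160. $198,550 is $2,950 into a $8,000 phase-out range, leaving 5,050/8,000 of the credit: $4,160 × 5,050/8,000 = $2,626.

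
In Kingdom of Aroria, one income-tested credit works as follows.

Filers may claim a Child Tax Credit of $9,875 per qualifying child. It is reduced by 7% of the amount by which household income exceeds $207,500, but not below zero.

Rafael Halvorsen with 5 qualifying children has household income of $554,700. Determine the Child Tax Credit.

Child Tax Credit: base = 5 × $9,875 = $49,375. 7% of the $347,200 excess over $207,500 is $24,304; credit = $49,375 − $24,304 = $25,071.

$25,071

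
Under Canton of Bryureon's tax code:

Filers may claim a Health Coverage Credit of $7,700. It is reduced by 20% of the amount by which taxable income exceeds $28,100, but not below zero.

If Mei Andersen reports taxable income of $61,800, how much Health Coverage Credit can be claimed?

Health Coverage Credit: 20% of the $33,700 excess over $28,100 is $6,740; credit = $7,700 − $6,740 = $960.

$960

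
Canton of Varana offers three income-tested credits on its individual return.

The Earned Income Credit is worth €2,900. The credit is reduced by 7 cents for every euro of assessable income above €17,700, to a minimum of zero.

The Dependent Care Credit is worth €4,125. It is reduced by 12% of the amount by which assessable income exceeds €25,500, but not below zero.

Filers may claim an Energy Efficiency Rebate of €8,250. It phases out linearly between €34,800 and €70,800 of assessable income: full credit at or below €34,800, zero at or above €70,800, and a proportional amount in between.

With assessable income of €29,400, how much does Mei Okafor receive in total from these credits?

Earned Income Credit: 7% of the €11,700 excess over €17,700 is €819; credit = €2,900 − €819 = €2,081.
Dependent Care Credit: 12% of the €3,900 excess over €25,500 is €468; credit = €4,125 − €468 = €3,657.
Energy Efficiency Rebate: €29,400 is at or below the €34,800 threshold, so the full €8,250 applies.
Total: €2,081 + €3,657 + €8,250 = €13,988.

€13,988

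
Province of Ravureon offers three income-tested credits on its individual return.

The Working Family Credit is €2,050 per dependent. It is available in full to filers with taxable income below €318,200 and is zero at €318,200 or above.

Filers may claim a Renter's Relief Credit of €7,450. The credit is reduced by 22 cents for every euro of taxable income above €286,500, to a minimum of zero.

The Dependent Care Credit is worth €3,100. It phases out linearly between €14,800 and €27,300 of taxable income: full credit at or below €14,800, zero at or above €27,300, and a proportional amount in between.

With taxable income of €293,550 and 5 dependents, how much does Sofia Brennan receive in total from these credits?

€16,149

Working Family Credit: base = 5 × €2,050 = €10,250. €293,550 is below the €318,200 cutoff, so the full €10,250 applies.
Renter's Relief Credit: 22% of the €7,050 excess over €286,500 is €1,551; credit = €7,450 − €1,551 = €5,899.
Dependent Care Credit: €293,550 is at or above €27,300, so the credit is €0.
Total: €10,250 + €5,899 + €0 = €16,149.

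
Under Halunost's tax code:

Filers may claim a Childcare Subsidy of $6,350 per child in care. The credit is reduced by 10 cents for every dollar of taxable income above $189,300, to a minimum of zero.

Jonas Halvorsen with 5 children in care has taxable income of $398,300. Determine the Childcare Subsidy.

$10,850

Childcare Subsidy: base = 5 × $6,350 = $31,750. 10% of the $209,000 excess over $189,300 is $20,900; credit = $31,750 − $20,900 = $10,850.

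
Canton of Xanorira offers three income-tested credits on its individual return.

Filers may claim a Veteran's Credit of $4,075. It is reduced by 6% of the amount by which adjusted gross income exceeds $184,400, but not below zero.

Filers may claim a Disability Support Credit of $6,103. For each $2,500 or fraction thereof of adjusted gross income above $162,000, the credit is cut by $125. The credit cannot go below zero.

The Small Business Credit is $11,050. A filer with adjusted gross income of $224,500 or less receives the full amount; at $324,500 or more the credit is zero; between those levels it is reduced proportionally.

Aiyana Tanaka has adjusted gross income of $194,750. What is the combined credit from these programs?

$18,857

Veteran's Credit: 6% of the $10,350 excess over $184,400 is $621; credit = $4,075 − $621 = $3,454.
Disability Support Credit: income exceeds $162,000 by $32,750, which is 14 full-or-partial $2,500 increments; reduction = 14 × $125 = $1,750, leaving $4,353.
Small Business Credit: $194,750 is at or below the $224,500 threshold, so the full $11,050 applies.
Total: $3,454 + $4,353 + $11,050 = $18,857.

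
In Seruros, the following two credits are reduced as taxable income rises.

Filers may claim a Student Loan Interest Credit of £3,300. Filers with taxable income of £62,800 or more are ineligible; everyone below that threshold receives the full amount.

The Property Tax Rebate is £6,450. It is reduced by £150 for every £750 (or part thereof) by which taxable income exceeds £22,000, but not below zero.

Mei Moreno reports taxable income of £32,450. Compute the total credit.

Student Loan Interest Credit: £32,450 is below the £62,800 cutoff, so the full £3,300 applies.
Property Tax Rebate: income exceeds £22,000 by £10,450, which is 14 full-or-partial £750 increments; reduction = 14 × £150 = £2,100, leaving £4,350.
Total: £3,300 + £4,350 = £7,650.

£7,650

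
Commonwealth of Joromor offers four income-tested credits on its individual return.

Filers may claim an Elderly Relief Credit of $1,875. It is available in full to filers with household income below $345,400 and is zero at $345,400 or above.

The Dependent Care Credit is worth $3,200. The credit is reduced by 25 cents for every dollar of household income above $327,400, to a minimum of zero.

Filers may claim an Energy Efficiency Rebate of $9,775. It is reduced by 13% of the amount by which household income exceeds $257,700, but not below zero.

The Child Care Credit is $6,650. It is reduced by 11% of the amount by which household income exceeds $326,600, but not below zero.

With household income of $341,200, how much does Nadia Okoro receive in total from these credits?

Elderly Relief Credit: $341,200 is below the $345,400 cutoff, so the full $1,875 applies.
Dependent Care Credit: 25% of the $13,800 excess over $327,400 is $3,450 ≥ base, so the credit is $0.
Energy Efficiency Rebate: 13% of the $83,500 excess over $257,700 is $10,855 ≥ base, so the credit is $0.
Child Care Credit: 11% of the $14,600 excess over $326,600 is $1,606; credit = $6,650 − $1,606 = $5,044.
Total: $1,875 + $0 + $0 + $5,044 = $6,919.

$6,919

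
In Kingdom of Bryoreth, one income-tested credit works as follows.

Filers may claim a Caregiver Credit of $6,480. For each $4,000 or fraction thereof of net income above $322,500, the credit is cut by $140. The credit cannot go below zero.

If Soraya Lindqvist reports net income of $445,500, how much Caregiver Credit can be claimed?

Caregiver Credit: income exceeds $322,500 by $123,000, which is 31 full-or-partial $4,000 increments; reduction = 31 × $140 = $4,340, leaving $2,140.

$2,140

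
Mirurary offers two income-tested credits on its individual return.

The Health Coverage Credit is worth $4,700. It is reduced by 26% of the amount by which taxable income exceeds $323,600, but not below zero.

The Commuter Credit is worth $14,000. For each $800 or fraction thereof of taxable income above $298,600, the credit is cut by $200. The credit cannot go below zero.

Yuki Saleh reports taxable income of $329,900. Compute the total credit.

$9,062

Health Coverage Credit: 26% of the $6,300 excess over $323,600 is $1,638; credit = $4,700 − $1,638 = $3,062.
Commuter Credit: income exceeds $298,600 by $31,300, which is 40 full-or-partial $800 increments; reduction = 40 × $200 = $8,000, leaving $6,000.
Total: $3,062 + $6,000 = $9,062.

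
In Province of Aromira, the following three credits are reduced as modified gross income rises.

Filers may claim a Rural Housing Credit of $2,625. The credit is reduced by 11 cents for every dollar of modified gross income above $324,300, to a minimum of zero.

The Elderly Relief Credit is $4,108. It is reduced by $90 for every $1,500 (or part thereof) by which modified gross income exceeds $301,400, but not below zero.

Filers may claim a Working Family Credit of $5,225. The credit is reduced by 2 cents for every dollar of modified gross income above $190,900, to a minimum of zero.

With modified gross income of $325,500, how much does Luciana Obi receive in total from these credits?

$7,604

Rural Housing Credit: 11% of the $1,200 excess over $324,300 is $132; credit = $2,625 − $132 = $2,493.
Elderly Relief Credit: income exceeds $301,400 by $24,100, which is 17 full-or-partial $1,500 increments; reduction = 17 × $90 = $1,530, leaving $2,578.
Working Family Credit: 2% of the $134,600 excess over $190,900 is $2,692; credit = $5,225 − $2,692 = $2,533.
Total: $2,493 + $2,578 + $2,533 = $7,604.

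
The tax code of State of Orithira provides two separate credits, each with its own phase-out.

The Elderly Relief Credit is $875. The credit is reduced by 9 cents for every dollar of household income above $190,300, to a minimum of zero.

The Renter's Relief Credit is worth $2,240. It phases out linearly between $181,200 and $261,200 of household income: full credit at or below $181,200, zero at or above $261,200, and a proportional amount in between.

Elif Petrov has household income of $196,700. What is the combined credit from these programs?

$2,105

Elderly Relief Credit: 9% of the $6,400 excess over $190,300 is $576; credit = $875 − $576 = $299.
Renter's Relief Credit: $196,700 is $15,500 into a $80,000 phase-out range, leaving 64,500/80,000 of the credit: $2,240 × 64,500/80,000 = $1,806.
Total: $299 + $1,806 = $2,105.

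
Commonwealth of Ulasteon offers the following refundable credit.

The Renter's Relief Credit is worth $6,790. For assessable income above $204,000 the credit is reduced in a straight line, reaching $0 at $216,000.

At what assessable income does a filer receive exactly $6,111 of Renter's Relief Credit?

$6,111 is 6,111/6,790 of the full $6,790, so 679/6,790 of the $12,000 range has been used: income = $204,000 + $12,000 × 679/6,790 = $205,200.

$205,200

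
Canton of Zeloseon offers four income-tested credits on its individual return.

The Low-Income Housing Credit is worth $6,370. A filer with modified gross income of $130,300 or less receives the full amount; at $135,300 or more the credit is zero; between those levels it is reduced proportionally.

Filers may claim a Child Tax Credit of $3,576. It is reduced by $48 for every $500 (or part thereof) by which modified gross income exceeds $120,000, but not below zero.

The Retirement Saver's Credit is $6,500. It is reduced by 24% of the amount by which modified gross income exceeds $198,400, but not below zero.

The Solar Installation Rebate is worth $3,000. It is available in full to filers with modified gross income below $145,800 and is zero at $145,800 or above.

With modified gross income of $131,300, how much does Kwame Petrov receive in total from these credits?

$17,068

Low-Income Housing Credit: $131,300 is $1,000 into a $5,000 phase-out range, leaving 4,000/5,000 of the credit: $6,370 × 4,000/5,000 = $5,096.
Child Tax Credit: income exceeds $120,000 by $11,300, which is 23 full-or-partial $500 increments; reduction = 23 × $48 = $1,104, leaving $2,472.
Retirement Saver's Credit: $131,300 is at or below the $198,400 threshold, so the full $6,500 applies.
Solar Installation Rebate: $131,300 is below the $145,800 cutoff, so the full $3,000 applies.
Total: $5,096 + $2,472 + $6,500 + $3,000 = $17,068.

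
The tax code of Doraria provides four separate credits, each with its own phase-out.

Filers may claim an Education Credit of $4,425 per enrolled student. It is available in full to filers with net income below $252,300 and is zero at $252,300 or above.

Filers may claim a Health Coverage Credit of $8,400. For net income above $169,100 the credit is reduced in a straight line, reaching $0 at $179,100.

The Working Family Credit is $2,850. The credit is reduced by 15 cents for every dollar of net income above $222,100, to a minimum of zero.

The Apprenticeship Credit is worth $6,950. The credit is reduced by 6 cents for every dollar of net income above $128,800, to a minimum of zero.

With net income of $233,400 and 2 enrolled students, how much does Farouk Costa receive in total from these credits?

$10,679

Education Credit: base = 2 × $4,425 = $8,850. $233,400 is below the $252,300 cutoff, so the full $8,850 applies.
Health Coverage Credit: $233,400 is at or above $179,100, so the credit is $0.
Working Family Credit: 15% of the $11,300 excess over $222,100 is $1,695; credit = $2,850 − $1,695 = $1,155.
Apprenticeship Credit: 6% of the $104,600 excess over $128,800 is $6,276; credit = $6,950 − $6,276 = $674.
Total: $8,850 + $0 + $1,155 + $674 = $10,679.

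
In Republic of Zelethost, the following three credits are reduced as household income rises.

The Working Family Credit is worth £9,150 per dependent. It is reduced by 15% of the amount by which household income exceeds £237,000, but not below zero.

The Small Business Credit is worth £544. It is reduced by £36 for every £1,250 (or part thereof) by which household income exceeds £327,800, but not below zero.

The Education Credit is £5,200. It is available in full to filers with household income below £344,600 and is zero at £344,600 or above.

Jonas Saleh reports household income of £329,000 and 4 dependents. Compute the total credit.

Working Family Credit: base = 4 × £9,150 = £36,600. 15% of the £92,000 excess over £237,000 is £13,800; credit = £36,600 − £13,800 = £22,800.
Small Business Credit: income exceeds £327,800 by £1,200, which is 1 full-or-partial £1,250 increment; reduction = 1 × £36 = £36, leaving £508.
Education Credit: £329,000 is below the £344,600 cutoff, so the full £5,200 applies.
Total: £22,800 + £508 + £5,200 = £28,508.

£28,508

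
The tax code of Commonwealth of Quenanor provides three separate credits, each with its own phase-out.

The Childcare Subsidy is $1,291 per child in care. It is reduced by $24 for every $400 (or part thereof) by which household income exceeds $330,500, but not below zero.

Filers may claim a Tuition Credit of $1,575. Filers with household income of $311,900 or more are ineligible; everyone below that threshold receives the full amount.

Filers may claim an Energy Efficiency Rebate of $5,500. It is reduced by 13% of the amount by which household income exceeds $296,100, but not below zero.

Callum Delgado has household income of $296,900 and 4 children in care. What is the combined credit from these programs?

Childcare Subsidy: base = 4 × $1,291 = $5,164. $296,900 is at or below the $330,500 threshold, so the full $5,164 applies.
Tuition Credit: $296,900 is below the $311,900 cutoff, so the full $1,575 applies.
Energy Efficiency Rebate: 13% of the $800 excess over $296,100 is $104; credit = $5,500 − $104 = $5,396.
Total: $5,164 + $1,575 + $5,396 = $12,135.

$12,135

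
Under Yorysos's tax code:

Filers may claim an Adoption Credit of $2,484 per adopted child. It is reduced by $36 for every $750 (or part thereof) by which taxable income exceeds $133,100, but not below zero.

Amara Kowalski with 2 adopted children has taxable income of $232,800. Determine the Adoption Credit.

Adoption Credit: base = 2 × $2,484 = $4,968. income exceeds $133,100 by $99,700, which is 133 full-or-partial $750 increments; reduction = 133 × $36 = $4,788, leaving $180.

$180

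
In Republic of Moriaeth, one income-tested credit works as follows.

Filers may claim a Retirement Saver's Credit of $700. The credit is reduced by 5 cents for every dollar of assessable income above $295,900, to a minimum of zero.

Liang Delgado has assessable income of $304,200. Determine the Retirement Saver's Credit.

$285

Retirement Saver's Credit: 5% of the $8,300 excess over $295,900 is $415; credit = $700 − $415 = $285.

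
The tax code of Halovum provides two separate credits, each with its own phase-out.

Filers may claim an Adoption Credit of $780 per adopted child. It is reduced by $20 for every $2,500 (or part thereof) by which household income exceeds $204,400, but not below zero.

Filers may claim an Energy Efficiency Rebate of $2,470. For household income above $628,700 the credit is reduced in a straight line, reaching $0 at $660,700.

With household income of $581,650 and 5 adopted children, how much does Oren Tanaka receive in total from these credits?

$3,350

Adoption Credit: base = 5 × $780 = $3,900. income exceeds $204,400 by $377,250, which is 151 full-or-partial $2,500 increments; reduction = 151 × $20 = $3,020, leaving $880.
Energy Efficiency Rebate: $581,650 is at or below the $628,700 threshold, so the full $2,470 applies.
Total: $880 + $2,470 = $3,350.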